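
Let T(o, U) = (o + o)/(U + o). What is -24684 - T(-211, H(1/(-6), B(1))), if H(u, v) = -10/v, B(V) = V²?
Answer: -5455586/221 ≈ -24686.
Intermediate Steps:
T(o, U) = 2*o/(U + o) (T(o, U) = (2*o)/(U + o) = 2*o/(U + o))
-24684 - T(-211, H(1/(-6), B(1))) = -24684 - 2*(-211)/(-10/(1²) - 211) = -24684 - 2*(-211)/(-10/1 - 211) = -24684 - 2*(-211)/(-10*1 - 211) = -24684 - 2*(-211)/(-10 - 211) = -24684 - 2*(-211)/(-221) = -24684 - 2*(-211)*(-1)/221 = -24684 - 1*422/221 = -24684 - 422/221 = -5455586/221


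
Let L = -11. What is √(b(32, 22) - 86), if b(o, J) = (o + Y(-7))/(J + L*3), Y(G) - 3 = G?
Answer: I*√10714/11 ≈ 9.4099*I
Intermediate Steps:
Y(G) = 3 + G
b(o, J) = (-4 + o)/(-33 + J) (b(o, J) = (o + (3 - 7))/(J - 11*3) = (o - 4)/(J - 33) = (-4 + o)/(-33 + J))
√(b(32, 22) - 86) = √((-4 + 32)/(-33 + 22) - 86) = √(28/(-11) - 86) = √(-1/11*28 - 86) = √(-28/11 - 86) = √(-974/11) = I*√10714/11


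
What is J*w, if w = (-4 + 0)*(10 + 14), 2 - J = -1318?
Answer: -126720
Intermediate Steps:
J = 1320 (J = 2 - 1*(-1318) = 2 + 1318 = 1320)
w = -96 (w = -4*24 = -96)
J*w = 1320*(-96) = -126720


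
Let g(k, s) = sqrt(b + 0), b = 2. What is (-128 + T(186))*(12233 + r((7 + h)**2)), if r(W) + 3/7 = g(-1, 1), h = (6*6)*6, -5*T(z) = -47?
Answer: -50777404/35 - 593*sqrt(2)/5 ≈ -1.4510e+6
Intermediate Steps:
T(z) = 47/5 (T(z) = -1/5*(-47) = 47/5)
h = 216 (h = 36*6 = 216)
g(k, s) = sqrt(2) (g(k, s) = sqrt(2 + 0) = sqrt(2))
r(W) = -3/7 + sqrt(2)
(-128 + T(186))*(12233 + r((7 + h)**2)) = (-128 + 47/5)*(12233 + (-3/7 + sqrt(2))) = -593*(85628/7 + sqrt(2))/5 = -50777404/35 - 593*sqrt(2)/5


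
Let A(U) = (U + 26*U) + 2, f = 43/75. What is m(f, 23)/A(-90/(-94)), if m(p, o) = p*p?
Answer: 86903/7363125 ≈ 0.011802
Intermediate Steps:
f = 43/75 (f = 43*(1/75) = 43/75 ≈ 0.57333)
A(U) = 2 + 27*U (A(U) = 27*U + 2 = 2 + 27*U)
m(p, o) = p²
m(f, 23)/A(-90/(-94)) = (43/75)²/(2 + 27*(-90/(-94))) = 1849/(5625*(2 + 27*(-90*(-1/94)))) = 1849/(5625*(2 + 27*(45/47))) = 1849/(5625*(2 + 1215/47)) = 1849/(5625*(1309/47)) = (1849/5625)*(47/1309) = 86903/7363125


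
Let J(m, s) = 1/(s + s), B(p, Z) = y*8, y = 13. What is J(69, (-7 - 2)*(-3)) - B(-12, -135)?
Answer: -5615/54 ≈ -103.98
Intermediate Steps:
B(p, Z) = 104 (B(p, Z) = 13*8 = 104)
J(m, s) = 1/(2*s)
J(69, (-7 - 2)*(-3)) - B(-12, -135) = 1/(2*(((-7 - 2)*(-3)))) - 1*104 = 1/(2*((-9*(-3)))) - 104 = (½)/27 - 104 = (½)*(1/27) - 104 = 1/54 - 104 = -5615/54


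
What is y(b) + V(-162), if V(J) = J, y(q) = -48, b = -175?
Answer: -210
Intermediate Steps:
y(b) + V(-162) = -48 - 162 = -210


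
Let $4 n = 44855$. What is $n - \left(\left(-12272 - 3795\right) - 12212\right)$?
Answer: $\frac{157971}{4} \approx 39493.0$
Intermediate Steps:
$n = \frac{44855}{4}$ ($n = \frac{1}{4} \cdot 44855 = \frac{44855}{4} \approx 11214.0$)
$n - \left(\left(-12272 - 3795\right) - 12212\right) = \frac{44855}{4} - \left(\left(-12272 - 3795\right) - 12212\right) = \frac{44855}{4} - \left(-16067 - 12212\right) = \frac{44855}{4} - -28279 = \frac{44855}{4} + 28279 = \frac{157971}{4}$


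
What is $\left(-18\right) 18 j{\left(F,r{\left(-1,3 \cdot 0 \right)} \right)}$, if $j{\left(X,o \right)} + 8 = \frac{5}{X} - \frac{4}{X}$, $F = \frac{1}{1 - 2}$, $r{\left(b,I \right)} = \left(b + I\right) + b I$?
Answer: $2916$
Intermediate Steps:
$r{\left(b,I \right)} = I + b + I b$ ($r{\left(b,I \right)} = \left(I + b\right) + I b = I + b + I b$)
$F = -1$ ($F = \frac{1}{-1} = -1$)
$j{\left(X,o \right)} = -8 + \frac{1}{X}$ ($j{\left(X,o \right)} = -8 + \left(\frac{5}{X} - \frac{4}{X}\right) = -8 + \frac{1}{X}$)
$\left(-18\right) 18 j{\left(F,r{\left(-1,3 \cdot 0 \right)} \right)} = \left(-18\right) 18 \left(-8 + \frac{1}{-1}\right) = - 324 \left(-8 - 1\right) = \left(-324\right) \left(-9\right) = 2916$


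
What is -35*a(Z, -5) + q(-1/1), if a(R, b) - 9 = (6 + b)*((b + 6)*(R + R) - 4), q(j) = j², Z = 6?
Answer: -594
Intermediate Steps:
a(R, b) = 9 + (-4 + 2*R*(6 + b))*(6 + b) (a(R, b) = 9 + (6 + b)*((b + 6)*(R + R) - 4) = 9 + (6 + b)*((6 + b)*(2*R) - 4) = 9 + (6 + b)*(2*R*(6 + b) - 4) = 9 + (6 + b)*(-4 + 2*R*(6 + b)) = 9 + (-4 + 2*R*(6 + b))*(6 + b))
-35*a(Z, -5) + q(-1/1) = -35*(-15 - 4*(-5) + 72*6 + 2*6*(-5)² + 24*6*(-5)) + (-1/1)² = -35*(-15 + 20 + 432 + 2*6*25 - 720) + (-1*1)² = -35*(-15 + 20 + 432 + 300 - 720) + (-1)² = -35*17 + 1 = -595 + 1 = -594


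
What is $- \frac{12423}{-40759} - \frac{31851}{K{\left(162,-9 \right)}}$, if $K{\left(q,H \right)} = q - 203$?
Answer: $\frac{1298724252}{1671119} \approx 777.16$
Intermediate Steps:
$K{\left(q,H \right)} = -203 + q$
$- \frac{12423}{-40759} - \frac{31851}{K{\left(162,-9 \right)}} = - \frac{12423}{-40759} - \frac{31851}{-203 + 162} = \left(-12423\right) \left(- \frac{1}{40759}\right) - \frac{31851}{-41} = \frac{12423}{40759} - - \frac{31851}{41} = \frac{12423}{40759} + \frac{31851}{41} = \frac{1298724252}{1671119}$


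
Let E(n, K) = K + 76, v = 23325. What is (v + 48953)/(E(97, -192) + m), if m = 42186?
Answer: 36139/21035 ≈ 1.7180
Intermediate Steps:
E(n, K) = 76 + K
(v + 48953)/(E(97, -192) + m) = (23325 + 48953)/((76 - 192) + 42186) = 72278/(-116 + 42186) = 72278/42070 = 72278*(1/42070) = 36139/21035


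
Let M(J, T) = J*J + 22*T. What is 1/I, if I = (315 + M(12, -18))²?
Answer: 1/3969 ≈ 0.00025195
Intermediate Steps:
M(J, T) = J² + 22*T
I = 3969 (I = (315 + (12² + 22*(-18)))² = (315 + (144 - 396))² = (315 - 252)² = 63² = 3969)
1/I = 1/3969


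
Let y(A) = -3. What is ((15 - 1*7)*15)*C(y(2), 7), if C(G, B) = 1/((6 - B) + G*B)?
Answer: -60/11 ≈ -5.4545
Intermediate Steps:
C(G, B) = 1/(6 - B + B*G) (C(G, B) = 1/((6 - B) + B*G) = 1/(6 - B + B*G))
((15 - 1*7)*15)*C(y(2), 7) = ((15 - 1*7)*15)/(6 - 1*7 + 7*(-3)) = ((15 - 7)*15)/(6 - 7 - 21) = (8*15)/(-22) = 120*(-1/22) = -60/11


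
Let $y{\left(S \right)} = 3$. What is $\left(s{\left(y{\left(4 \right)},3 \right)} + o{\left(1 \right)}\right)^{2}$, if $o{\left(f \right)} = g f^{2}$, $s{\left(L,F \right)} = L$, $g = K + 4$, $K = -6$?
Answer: $1$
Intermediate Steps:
$g = -2$ ($g = -6 + 4 = -2$)
$o{\left(f \right)} = - 2 f^{2}$
$\left(s{\left(y{\left(4 \right)},3 \right)} + o{\left(1 \right)}\right)^{2} = \left(3 - 2 \cdot 1^{2}\right)^{2} = \left(3 - 2\right)^{2} = 1^{2} = 1$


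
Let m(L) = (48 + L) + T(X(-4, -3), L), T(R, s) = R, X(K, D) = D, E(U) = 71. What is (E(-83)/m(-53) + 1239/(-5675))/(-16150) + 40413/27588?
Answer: 130011425777/88718410000 ≈ 1.4654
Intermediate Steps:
m(L) = 45 + L (m(L) = (48 + L) - 3 = 45 + L)
(E(-83)/m(-53) + 1239/(-5675))/(-16150) + 40413/27588 = (71/(45 - 53) + 1239/(-5675))/(-16150) + 40413/27588 = (71/(-8) + 1239*(-1/5675))*(-1/16150) + 40413*(1/27588) = (71*(-⅛) - 1239/5675)*(-1/16150) + 709/484 = (-71/8 - 1239/5675)*(-1/16150) + 709/484 = -412837/45400*(-1/16150) + 709/484 = 412837/733210000 + 709/484 = 130011425777/88718410000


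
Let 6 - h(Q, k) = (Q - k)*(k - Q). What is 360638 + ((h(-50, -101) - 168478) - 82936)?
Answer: 111831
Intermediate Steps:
h(Q, k) = 6 - (Q - k)*(k - Q)
360638 + ((h(-50, -101) - 168478) - 82936) = 360638 + (((6 + (-50)² + (-101)² - 2*(-50)*(-101)) - 168478) - 82936) = 360638 + (((6 + 2500 + 10201 - 10100) - 168478) - 82936) = 360638 + ((2607 - 168478) - 82936) = 360638 + (-165871 - 82936) = 360638 - 248807 = 111831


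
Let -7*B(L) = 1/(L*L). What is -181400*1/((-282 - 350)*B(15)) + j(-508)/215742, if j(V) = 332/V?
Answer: -978512268752807/2164539486 ≈ -4.5207e+5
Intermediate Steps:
B(L) = -1/(7*L²)
-181400*1/((-282 - 350)*B(15)) + j(-508)/215742 = -181400*(-1575/(-282 - 350)) + (332/(-508))/215742 = -181400/(-⅐*1/225*(-632)) + (332*(-1/508))*(1/215742) = -181400/((-1/1575*(-632))) - 83/127*1/215742 = -181400/632/1575 - 83/27399234 = -181400*1575/632 - 83/27399234 = -35713125/79 - 83/27399234 = -978512268752807/2164539486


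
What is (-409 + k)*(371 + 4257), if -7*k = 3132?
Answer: -27744860/7 ≈ -3.9636e+6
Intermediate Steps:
k = -3132/7 (k = -⅐*3132 = -3132/7 ≈ -447.43)
(-409 + k)*(371 + 4257) = (-409 - 3132/7)*(371 + 4257) = -5995/7*4628 = -27744860/7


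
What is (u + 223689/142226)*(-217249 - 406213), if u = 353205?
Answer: -2237122292060127/10159 ≈ -2.2021e+11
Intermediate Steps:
(u + 223689/142226)*(-217249 - 406213) = (353205 + 223689/142226)*(-217249 - 406213) = (353205 + 223689*(1/142226))*(-623462) = (353205 + 223689/142226)*(-623462) = (50235158019/142226)*(-623462) = -2237122292060127/10159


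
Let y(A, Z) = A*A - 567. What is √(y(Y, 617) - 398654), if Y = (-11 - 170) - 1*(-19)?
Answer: I*√372977 ≈ 610.72*I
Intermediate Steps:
Y = -162 (Y = -181 + 19 = -162)
y(A, Z) = -567 + A² (y(A, Z) = A² - 567 = -567 + A²)
√(y(Y, 617) - 398654) = √((-567 + (-162)²) - 398654) = √((-567 + 26244) - 398654) = √(25677 - 398654) = √(-372977) = I*√372977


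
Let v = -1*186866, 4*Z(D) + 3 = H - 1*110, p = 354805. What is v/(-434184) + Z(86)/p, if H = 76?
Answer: 8287121866/19256331765 ≈ 0.43036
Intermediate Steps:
Z(D) = -37/4 (Z(D) = -¾ + (76 - 1*110)/4 = -¾ + (76 - 110)/4 = -¾ + (¼)*(-34) = -¾ - 17/2 = -37/4)
v = -186866
v/(-434184) + Z(86)/p = -186866/(-434184) - 37/4/354805 = -186866*(-1/434184) - 37/4*1/354805 = 93433/217092 - 37/1419220 = 8287121866/19256331765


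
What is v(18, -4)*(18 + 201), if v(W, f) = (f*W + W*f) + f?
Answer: -32412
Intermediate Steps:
v(W, f) = f + 2*W*f (v(W, f) = (W*f + W*f) + f = 2*W*f + f = f + 2*W*f)
v(18, -4)*(18 + 201) = (-4*(1 + 2*18))*(18 + 201) = -4*(1 + 36)*219 = -4*37*219 = -148*219 = -32412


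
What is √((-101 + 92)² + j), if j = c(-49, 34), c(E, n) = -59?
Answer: √22 ≈ 4.6904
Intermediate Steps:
j = -59
√((-101 + 92)² + j) = √((-101 + 92)² - 59) = √((-9)² - 59) = √(81 - 59) = √22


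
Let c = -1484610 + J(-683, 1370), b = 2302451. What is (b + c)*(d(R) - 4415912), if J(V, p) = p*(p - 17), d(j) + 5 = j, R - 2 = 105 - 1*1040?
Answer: -11799398349350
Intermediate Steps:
R = -933 (R = 2 + (105 - 1*1040) = 2 + (105 - 1040) = 2 - 935 = -933)
d(j) = -5 + j
J(V, p) = p*(-17 + p)
c = 369000 (c = -1484610 + 1370*(-17 + 1370) = -1484610 + 1370*1353 = -1484610 + 1853610 = 369000)
(b + c)*(d(R) - 4415912) = (2302451 + 369000)*((-5 - 933) - 4415912) = 2671451*(-938 - 4415912) = 2671451*(-4416850) = -11799398349350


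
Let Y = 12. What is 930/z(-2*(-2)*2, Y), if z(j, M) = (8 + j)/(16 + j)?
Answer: 1395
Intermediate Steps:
z(j, M) = (8 + j)/(16 + j)
930/z(-2*(-2)*2, Y) = 930/((8 - 2*(-2)*2)/(16 - 2*(-2)*2)) = 930/((8 + 4*2)/(16 + 4*2)) = 930/((8 + 8)/(16 + 8)) = 930/(16/24) = 930/((1/24)*16) = 930/(2/3) = (3/2)*930 = 1395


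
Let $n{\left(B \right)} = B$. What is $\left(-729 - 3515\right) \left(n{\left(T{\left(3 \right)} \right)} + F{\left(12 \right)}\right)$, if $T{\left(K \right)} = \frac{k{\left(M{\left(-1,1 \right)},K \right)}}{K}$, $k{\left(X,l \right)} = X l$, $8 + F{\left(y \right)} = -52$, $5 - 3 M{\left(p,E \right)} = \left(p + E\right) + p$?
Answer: $246152$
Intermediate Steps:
$M{\left(p,E \right)} = \frac{5}{3} - \frac{2 p}{3} - \frac{E}{3}$ ($M{\left(p,E \right)} = \frac{5}{3} - \frac{\left(p + E\right) + p}{3} = \frac{5}{3} - \frac{\left(E + p\right) + p}{3} = \frac{5}{3} - \frac{E + 2 p}{3} = \frac{5}{3} - \left(\frac{E}{3} + \frac{2 p}{3}\right) = \frac{5}{3} - \frac{2 p}{3} - \frac{E}{3}$)
$F{\left(y \right)} = -60$ ($F{\left(y \right)} = -8 - 52 = -60$)
$T{\left(K \right)} = 2$ ($T{\left(K \right)} = \frac{\left(\frac{5}{3} - - \frac{2}{3} - \frac{1}{3}\right) K}{K} = \frac{\left(\frac{5}{3} + \frac{2}{3} - \frac{1}{3}\right) K}{K} = \frac{2 K}{K} = 2$)
$\left(-729 - 3515\right) \left(n{\left(T{\left(3 \right)} \right)} + F{\left(12 \right)}\right) = \left(-729 - 3515\right) \left(2 - 60\right) = \left(-4244\right) \left(-58\right) = 246152$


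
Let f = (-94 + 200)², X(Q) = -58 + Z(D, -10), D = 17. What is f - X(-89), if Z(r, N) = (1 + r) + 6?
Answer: 11270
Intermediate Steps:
Z(r, N) = 7 + r
X(Q) = -34 (X(Q) = -58 + (7 + 17) = -58 + 24 = -34)
f = 11236 (f = 106² = 11236)
f - X(-89) = 11236 - 1*(-34) = 11236 + 34 = 11270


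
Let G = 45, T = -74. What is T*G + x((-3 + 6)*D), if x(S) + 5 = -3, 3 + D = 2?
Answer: -3338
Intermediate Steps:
D = -1 (D = -3 + 2 = -1)
x(S) = -8 (x(S) = -5 - 3 = -8)
T*G + x((-3 + 6)*D) = -74*45 - 8 = -3330 - 8 = -3338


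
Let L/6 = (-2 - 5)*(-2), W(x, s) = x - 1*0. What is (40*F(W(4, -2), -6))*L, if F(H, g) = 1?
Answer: 3360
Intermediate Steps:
W(x, s) = x (W(x, s) = x + 0 = x)
L = 84 (L = 6*((-2 - 5)*(-2)) = 6*(-7*(-2)) = 6*14 = 84)
(40*F(W(4, -2), -6))*L = (40*1)*84 = 40*84 = 3360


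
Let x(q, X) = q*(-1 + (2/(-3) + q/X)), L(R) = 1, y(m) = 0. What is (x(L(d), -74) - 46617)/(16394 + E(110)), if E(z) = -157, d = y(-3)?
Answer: -10349347/3604614 ≈ -2.8711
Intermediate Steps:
d = 0
x(q, X) = q*(-5/3 + q/X) (x(q, X) = q*(-1 + (2*(-⅓) + q/X)) = q*(-1 + (-⅔ + q/X)) = q*(-5/3 + q/X))
(x(L(d), -74) - 46617)/(16394 + E(110)) = ((-5/3*1 + 1²/(-74)) - 46617)/(16394 - 157) = ((-5/3 - 1/74*1) - 46617)/16237 = ((-5/3 - 1/74) - 46617)*(1/16237) = (-373/222 - 46617)*(1/16237) = -10349347/222*1/16237 = -10349347/3604614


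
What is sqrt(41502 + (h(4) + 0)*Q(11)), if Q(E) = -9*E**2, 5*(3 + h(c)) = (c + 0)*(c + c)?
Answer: sqrt(944985)/5 ≈ 194.42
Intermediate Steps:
h(c) = -3 + 2*c**2/5 (h(c) = -3 + ((c + 0)*(c + c))/5 = -3 + (c*(2*c))/5 = -3 + (2*c**2)/5 = -3 + 2*c**2/5)
sqrt(41502 + (h(4) + 0)*Q(11)) = sqrt(41502 + ((-3 + (2/5)*4**2) + 0)*(-9*11**2)) = sqrt(41502 + ((-3 + (2/5)*16) + 0)*(-9*121)) = sqrt(41502 + ((-3 + 32/5) + 0)*(-1089)) = sqrt(41502 + (17/5 + 0)*(-1089)) = sqrt(41502 + (17/5)*(-1089)) = sqrt(41502 - 18513/5) = sqrt(188997/5) = sqrt(944985)/5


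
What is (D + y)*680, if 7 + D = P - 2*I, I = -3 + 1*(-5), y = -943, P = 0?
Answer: -635120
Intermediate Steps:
I = -8 (I = -3 - 5 = -8)
D = 9 (D = -7 + (0 - 2*(-8)) = -7 + (0 + 16) = -7 + 16 = 9)
(D + y)*680 = (9 - 943)*680 = -934*680 = -635120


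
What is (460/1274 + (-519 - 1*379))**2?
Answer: 326950665616/405769 ≈ 8.0576e+5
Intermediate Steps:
(460/1274 + (-519 - 1*379))**2 = (460*(1/1274) + (-519 - 379))**2 = (230/637 - 898)**2 = (-571796/637)**2 = 326950665616/405769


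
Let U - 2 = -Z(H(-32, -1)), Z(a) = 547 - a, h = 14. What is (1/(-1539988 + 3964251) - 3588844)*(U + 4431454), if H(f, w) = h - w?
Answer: -38550375707122631204/2424263 ≈ -1.5902e+13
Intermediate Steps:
H(f, w) = 14 - w
U = -530 (U = 2 - (547 - (14 - 1*(-1))) = 2 - (547 - (14 + 1)) = 2 - (547 - 1*15) = 2 - (547 - 15) = 2 - 1*532 = 2 - 532 = -530)
(1/(-1539988 + 3964251) - 3588844)*(U + 4431454) = (1/(-1539988 + 3964251) - 3588844)*(-530 + 4431454) = (1/2424263 - 3588844)*4430924 = -8700301721971/2424263*4430924 = -38550375707122631204/2424263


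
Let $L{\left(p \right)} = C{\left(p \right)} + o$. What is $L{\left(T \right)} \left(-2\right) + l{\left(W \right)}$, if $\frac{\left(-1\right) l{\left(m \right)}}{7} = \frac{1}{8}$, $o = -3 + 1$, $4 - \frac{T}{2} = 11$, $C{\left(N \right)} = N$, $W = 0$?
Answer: $\frac{249}{8} \approx 31.125$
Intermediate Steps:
$T = -14$ ($T = 8 - 22 = -14$)
$o = -2$
$l{\left(m \right)} = - \frac{7}{8}$
$L{\left(p \right)} = -2 + p$ ($L{\left(p \right)} = p - 2 = -2 + p$)
$L{\left(T \right)} \left(-2\right) + l{\left(W \right)} = \left(-2 - 14\right) \left(-2\right) - \frac{7}{8} = \left(-16\right) \left(-2\right) - \frac{7}{8} = 32 - \frac{7}{8} = \frac{249}{8}$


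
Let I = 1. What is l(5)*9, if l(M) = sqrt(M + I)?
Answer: 9*sqrt(6) ≈ 22.045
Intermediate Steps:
l(M) = sqrt(1 + M) (l(M) = sqrt(M + 1) = sqrt(1 + M))
l(5)*9 = sqrt(1 + 5)*9 = sqrt(6)*9 = 9*sqrt(6)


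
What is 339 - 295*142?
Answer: -41551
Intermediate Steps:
339 - 295*142 = 339 - 41890 = -41551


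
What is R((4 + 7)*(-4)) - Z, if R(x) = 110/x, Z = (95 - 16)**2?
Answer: -12487/2 ≈ -6243.5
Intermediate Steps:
Z = 6241 (Z = 79**2 = 6241)
R((4 + 7)*(-4)) - Z = 110/(((4 + 7)*(-4))) - 1*6241 = 110/((11*(-4))) - 6241 = 110/(-44) - 6241 = 110*(-1/44) - 6241 = -5/2 - 6241 = -12487/2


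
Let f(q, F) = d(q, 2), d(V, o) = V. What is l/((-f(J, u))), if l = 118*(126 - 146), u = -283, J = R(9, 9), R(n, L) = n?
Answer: 2360/9 ≈ 262.22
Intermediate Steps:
J = 9
f(q, F) = q
l = -2360 (l = 118*(-20) = -2360)
l/((-f(J, u))) = -2360/((-1*9)) = -2360/(-9) = -2360*(-1/9) = 2360/9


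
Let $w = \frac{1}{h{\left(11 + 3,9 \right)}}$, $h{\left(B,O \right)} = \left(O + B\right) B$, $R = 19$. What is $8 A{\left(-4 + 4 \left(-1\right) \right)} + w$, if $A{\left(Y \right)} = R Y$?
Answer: $- \frac{391551}{322} \approx -1216.0$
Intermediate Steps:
$h{\left(B,O \right)} = B \left(B + O\right)$ ($h{\left(B,O \right)} = \left(B + O\right) B = B \left(B + O\right)$)
$w = \frac{1}{322}$ ($w = \frac{1}{\left(11 + 3\right) \left(\left(11 + 3\right) + 9\right)} = \frac{1}{14 \left(14 + 9\right)} = \frac{1}{14 \cdot 23} = \frac{1}{322} \approx 0.0031056$)
$A{\left(Y \right)} = 19 Y$
$8 A{\left(-4 + 4 \left(-1\right) \right)} + w = 8 \cdot 19 \left(-4 + 4 \left(-1\right)\right) + \frac{1}{322} = 8 \cdot 19 \left(-4 - 4\right) + \frac{1}{322} = 8 \cdot 19 \left(-8\right) + \frac{1}{322} = 8 \left(-152\right) + \frac{1}{322} = -1216 + \frac{1}{322} = - \frac{391551}{322}$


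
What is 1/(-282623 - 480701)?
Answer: -1/763324 ≈ -1.3101e-6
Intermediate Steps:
1/(-282623 - 480701) = 1/(-763324) = -1/763324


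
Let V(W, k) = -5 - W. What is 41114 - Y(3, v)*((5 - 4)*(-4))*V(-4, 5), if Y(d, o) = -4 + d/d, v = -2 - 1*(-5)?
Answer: 41126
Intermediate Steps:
v = 3 (v = -2 + 5 = 3)
Y(d, o) = -3 (Y(d, o) = -4 + 1 = -3)
41114 - Y(3, v)*((5 - 4)*(-4))*V(-4, 5) = 41114 - (-3*(5 - 4)*(-4))*(-5 - 1*(-4)) = 41114 - (-3*(-4))*(-5 + 4) = 41114 - (-3*(-4))*(-1) = 41114 - 12*(-1) = 41114 - 1*(-12) = 41114 + 12 = 41126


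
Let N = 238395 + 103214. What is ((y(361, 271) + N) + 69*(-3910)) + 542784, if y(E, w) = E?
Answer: 614964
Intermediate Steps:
N = 341609
((y(361, 271) + N) + 69*(-3910)) + 542784 = ((361 + 341609) + 69*(-3910)) + 542784 = (341970 - 269790) + 542784 = 72180 + 542784 = 614964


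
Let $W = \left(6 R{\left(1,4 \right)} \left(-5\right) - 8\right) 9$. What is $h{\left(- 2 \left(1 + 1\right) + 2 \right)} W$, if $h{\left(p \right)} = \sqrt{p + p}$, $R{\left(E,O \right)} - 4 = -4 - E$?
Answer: $396 i \approx 396.0 i$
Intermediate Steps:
$R{\left(E,O \right)} = - E$ ($R{\left(E,O \right)} = 4 - \left(4 + E\right) = - E$)
$h{\left(p \right)} = \sqrt{2} \sqrt{p}$ ($h{\left(p \right)} = \sqrt{2 p} = \sqrt{2} \sqrt{p}$)
$W = 198$ ($W = \left(6 \left(\left(-1\right) 1\right) \left(-5\right) - 8\right) 9 = \left(6 \left(-1\right) \left(-5\right) - 8\right) 9 = \left(\left(-6\right) \left(-5\right) - 8\right) 9 = \left(30 - 8\right) 9 = 22 \cdot 9 = 198$)
$h{\left(- 2 \left(1 + 1\right) + 2 \right)} W = \sqrt{2} \sqrt{- 2 \left(1 + 1\right) + 2} \cdot 198 = \sqrt{2} \sqrt{\left(-2\right) 2 + 2} \cdot 198 = \sqrt{2} \sqrt{-4 + 2} \cdot 198 = \sqrt{2} \sqrt{-2} \cdot 198 = \sqrt{2} i \sqrt{2} \cdot 198 = 2 i 198 = 396 i$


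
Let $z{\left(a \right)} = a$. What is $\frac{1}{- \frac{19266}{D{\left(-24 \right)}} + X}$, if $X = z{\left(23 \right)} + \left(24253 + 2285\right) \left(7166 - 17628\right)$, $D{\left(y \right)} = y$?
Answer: $- \frac{4}{1110558921} \approx -3.6018 \cdot 10^{-9}$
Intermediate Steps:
$X = -277640533$ ($X = 23 + \left(24253 + 2285\right) \left(7166 - 17628\right) = 23 + 26538 \left(-10462\right) = 23 - 277640556 = -277640533$)
$\frac{1}{- \frac{19266}{D{\left(-24 \right)}} + X} = \frac{1}{- \frac{19266}{-24} - 277640533} = \frac{1}{\left(-19266\right) \left(- \frac{1}{24}\right) - 277640533} = \frac{1}{\frac{3211}{4} - 277640533} = \frac{1}{- \frac{1110558921}{4}} = - \frac{4}{1110558921}$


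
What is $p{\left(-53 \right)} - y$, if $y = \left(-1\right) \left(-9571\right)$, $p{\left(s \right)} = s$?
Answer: $-9624$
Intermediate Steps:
$y = 9571$
$p{\left(-53 \right)} - y = -53 - 9571 = -9624$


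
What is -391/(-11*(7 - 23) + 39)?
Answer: -391/215 ≈ -1.8186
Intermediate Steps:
-391/(-11*(7 - 23) + 39) = -391/(-11*(-16) + 39) = -391/(176 + 39) = -391/215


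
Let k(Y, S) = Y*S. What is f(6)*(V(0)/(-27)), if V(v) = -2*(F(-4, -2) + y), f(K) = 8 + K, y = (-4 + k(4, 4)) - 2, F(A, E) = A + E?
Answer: 112/27 ≈ 4.1481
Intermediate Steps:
k(Y, S) = S*Y
y = 10 (y = (-4 + 4*4) - 2 = (-4 + 16) - 2 = 12 - 2 = 10)
V(v) = -8 (V(v) = -2*((-4 - 2) + 10) = -2*(-6 + 10) = -2*4 = -8)
f(6)*(V(0)/(-27)) = (8 + 6)*(-8/(-27)) = 14*(-8*(-1/27)) = 14*(8/27) = 112/27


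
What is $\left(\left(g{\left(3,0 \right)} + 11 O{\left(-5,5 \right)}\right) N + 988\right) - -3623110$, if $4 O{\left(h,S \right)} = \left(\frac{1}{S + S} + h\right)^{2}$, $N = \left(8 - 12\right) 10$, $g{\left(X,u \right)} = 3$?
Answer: $\frac{36213369}{10} \approx 3.6213 \cdot 10^{6}$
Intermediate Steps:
$N = -40$ ($N = \left(-4\right) 10 = -40$)
$O{\left(h,S \right)} = \frac{\left(h + \frac{1}{2 S}\right)^{2}}{4}$ ($O{\left(h,S \right)} = \frac{\left(\frac{1}{S + S} + h\right)^{2}}{4} = \frac{\left(\frac{1}{2 S} + h\right)^{2}}{4} = \frac{\left(h + \frac{1}{2 S}\right)^{2}}{4}$)
$\left(\left(g{\left(3,0 \right)} + 11 O{\left(-5,5 \right)}\right) N + 988\right) - -3623110 = \left(\left(3 + 11 \frac{\left(1 + 2 \cdot 5 \left(-5\right)\right)^{2}}{16 \cdot 25}\right) \left(-40\right) + 988\right) - -3623110 = \left(\left(3 + 11 \cdot \frac{1}{16} \cdot \frac{1}{25} \left(1 - 50\right)^{2}\right) \left(-40\right) + 988\right) + 3623110 = \left(\left(3 + 11 \cdot \frac{1}{16} \cdot \frac{1}{25} \left(-49\right)^{2}\right) \left(-40\right) + 988\right) + 3623110 = \left(\left(3 + 11 \cdot \frac{1}{16} \cdot \frac{1}{25} \cdot 2401\right) \left(-40\right) + 988\right) + 3623110 = \left(\left(3 + 11 \cdot \frac{2401}{400}\right) \left(-40\right) + 988\right) + 3623110 = \left(\left(3 + \frac{26411}{400}\right) \left(-40\right) + 988\right) + 3623110 = \left(\frac{27611}{400} \left(-40\right) + 988\right) + 3623110 = \left(- \frac{27611}{10} + 988\right) + 3623110 = - \frac{17731}{10} + 3623110 = \frac{36213369}{10}$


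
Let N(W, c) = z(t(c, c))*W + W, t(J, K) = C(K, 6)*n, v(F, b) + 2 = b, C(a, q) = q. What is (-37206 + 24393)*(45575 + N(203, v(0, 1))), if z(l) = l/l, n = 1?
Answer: -589154553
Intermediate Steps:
v(F, b) = -2 + b
t(J, K) = 6 (t(J, K) = 6*1 = 6)
z(l) = 1
N(W, c) = 2*W (N(W, c) = 1*W + W = W + W = 2*W)
(-37206 + 24393)*(45575 + N(203, v(0, 1))) = (-37206 + 24393)*(45575 + 2*203) = -12813*(45575 + 406) = -12813*45981 = -589154553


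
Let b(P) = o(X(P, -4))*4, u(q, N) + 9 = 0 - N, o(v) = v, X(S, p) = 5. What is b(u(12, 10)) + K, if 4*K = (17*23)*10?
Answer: 1995/2 ≈ 997.50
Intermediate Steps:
K = 1955/2 (K = ((17*23)*10)/4 = (391*10)/4 = (¼)*3910 = 1955/2 ≈ 977.50)
u(q, N) = -9 - N (u(q, N) = -9 + (0 - N) = -9 - N)
b(P) = 20 (b(P) = 5*4 = 20)
b(u(12, 10)) + K = 20 + 1955/2 = 1995/2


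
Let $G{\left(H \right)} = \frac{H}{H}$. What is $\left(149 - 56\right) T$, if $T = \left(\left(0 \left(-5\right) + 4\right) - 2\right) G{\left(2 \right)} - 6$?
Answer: $-372$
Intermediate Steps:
$G{\left(H \right)} = 1$
$T = -4$ ($T = \left(\left(0 \left(-5\right) + 4\right) - 2\right) 1 - 6 = \left(\left(0 + 4\right) - 2\right) 1 - 6 = \left(4 - 2\right) 1 - 6 = 2 \cdot 1 - 6 = 2 - 6 = -4$)
$\left(149 - 56\right) T = \left(149 - 56\right) \left(-4\right) = 93 \left(-4\right) = -372$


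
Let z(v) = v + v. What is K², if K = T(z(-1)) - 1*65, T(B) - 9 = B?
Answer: 3364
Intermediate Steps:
z(v) = 2*v
T(B) = 9 + B
K = -58 (K = (9 + 2*(-1)) - 1*65 = (9 - 2) - 65 = 7 - 65 = -58)
K² = (-58)² = 3364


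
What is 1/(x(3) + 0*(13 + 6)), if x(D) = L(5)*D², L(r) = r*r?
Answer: 1/225 ≈ 0.0044444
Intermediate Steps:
L(r) = r²
x(D) = 25*D² (x(D) = 5²*D² = 25*D²)
1/(x(3) + 0*(13 + 6)) = 1/(25*3² + 0*(13 + 6)) = 1/(25*9 + 0*19) = 1/(225 + 0) = 1/225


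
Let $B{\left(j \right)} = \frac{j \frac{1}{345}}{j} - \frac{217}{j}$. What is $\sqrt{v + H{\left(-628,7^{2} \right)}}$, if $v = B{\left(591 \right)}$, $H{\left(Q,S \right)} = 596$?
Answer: $\frac{\sqrt{2751385092630}}{67965} \approx 24.406$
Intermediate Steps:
$B{\left(j \right)} = \frac{1}{345} - \frac{217}{j}$ ($B{\left(j \right)} = \frac{j \frac{1}{345}}{j} - \frac{217}{j} = \frac{\frac{1}{345} j}{j} - \frac{217}{j} = \frac{1}{345} - \frac{217}{j}$)
$v = - \frac{24758}{67965}$ ($v = \frac{-74865 + 591}{345 \cdot 591} = \frac{1}{345} \cdot \frac{1}{591} \left(-74274\right) = - \frac{24758}{67965} \approx -0.36428$)
$\sqrt{v + H{\left(-628,7^{2} \right)}} = \sqrt{- \frac{24758}{67965} + 596} = \sqrt{\frac{40482382}{67965}} = \frac{\sqrt{2751385092630}}{67965}$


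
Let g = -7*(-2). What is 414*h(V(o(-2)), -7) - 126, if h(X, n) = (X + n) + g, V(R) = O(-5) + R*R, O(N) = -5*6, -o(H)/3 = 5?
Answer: 83502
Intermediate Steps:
o(H) = -15 (o(H) = -3*5 = -15)
O(N) = -30
g = 14
V(R) = -30 + R**2 (V(R) = -30 + R*R = -30 + R**2)
h(X, n) = 14 + X + n (h(X, n) = (X + n) + 14 = 14 + X + n)
414*h(V(o(-2)), -7) - 126 = 414*(14 + (-30 + (-15)**2) - 7) - 126 = 414*(14 + (-30 + 225) - 7) - 126 = 414*(14 + 195 - 7) - 126 = 414*202 - 126 = 83628 - 126 = 83502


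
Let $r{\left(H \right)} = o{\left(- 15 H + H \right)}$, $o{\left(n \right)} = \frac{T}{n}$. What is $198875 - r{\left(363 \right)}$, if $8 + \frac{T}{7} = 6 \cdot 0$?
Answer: $\frac{72191621}{363} \approx 1.9888 \cdot 10^{5}$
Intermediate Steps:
$T = -56$ ($T = -56 + 7 \cdot 6 \cdot 0 = -56 + 7 \cdot 0 = -56 + 0 = -56$)
$o{\left(n \right)} = - \frac{56}{n}$
$r{\left(H \right)} = \frac{4}{H}$ ($r{\left(H \right)} = - \frac{56}{- 15 H + H} = - \frac{56}{\left(-14\right) H} = - 56 \left(- \frac{1}{14 H}\right) = \frac{4}{H}$)
$198875 - r{\left(363 \right)} = 198875 - \frac{4}{363} = \frac{72191621}{363}$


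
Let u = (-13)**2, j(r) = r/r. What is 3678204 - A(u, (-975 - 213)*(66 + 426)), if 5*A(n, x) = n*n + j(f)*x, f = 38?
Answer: 3789391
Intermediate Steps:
j(r) = 1
u = 169
A(n, x) = x/5 + n**2/5 (A(n, x) = (n*n + 1*x)/5 = (n**2 + x)/5 = (x + n**2)/5 = x/5 + n**2/5)
3678204 - A(u, (-975 - 213)*(66 + 426)) = 3678204 - (((-975 - 213)*(66 + 426))/5 + (1/5)*169**2) = 3678204 - ((-1188*492)/5 + (1/5)*28561) = 3678204 - ((1/5)*(-584496) + 28561/5) = 3678204 - (-584496/5 + 28561/5) = 3678204 - 1*(-111187) = 3678204 + 111187 = 3789391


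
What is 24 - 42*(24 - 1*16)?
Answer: -312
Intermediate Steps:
24 - 42*(24 - 1*16) = 24 - 42*(24 - 16) = 24 - 42*8 = 24 - 336 = -312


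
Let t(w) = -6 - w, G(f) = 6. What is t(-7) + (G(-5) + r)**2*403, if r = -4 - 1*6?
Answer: 6449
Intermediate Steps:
r = -10 (r = -4 - 6 = -10)
t(-7) + (G(-5) + r)**2*403 = (-6 - 1*(-7)) + (6 - 10)**2*403 = (-6 + 7) + (-4)**2*403 = 1 + 16*403 = 1 + 6448 = 6449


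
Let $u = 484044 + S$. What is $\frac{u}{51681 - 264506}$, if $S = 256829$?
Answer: $- \frac{740873}{212825} \approx -3.4811$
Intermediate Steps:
$u = 740873$ ($u = 484044 + 256829 = 740873$)
$\frac{u}{51681 - 264506} = \frac{740873}{51681 - 264506} = \frac{740873}{-212825} = 740873 \left(- \frac{1}{212825}\right) = - \frac{740873}{212825}$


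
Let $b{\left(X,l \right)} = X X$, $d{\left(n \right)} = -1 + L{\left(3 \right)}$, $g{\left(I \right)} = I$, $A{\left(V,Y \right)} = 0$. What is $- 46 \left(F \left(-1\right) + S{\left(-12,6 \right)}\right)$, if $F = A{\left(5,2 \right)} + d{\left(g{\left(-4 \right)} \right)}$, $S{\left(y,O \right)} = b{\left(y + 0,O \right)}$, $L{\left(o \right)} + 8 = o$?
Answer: $-6900$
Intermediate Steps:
$L{\left(o \right)} = -8 + o$
$d{\left(n \right)} = -6$ ($d{\left(n \right)} = -1 + \left(-8 + 3\right) = -1 - 5 = -6$)
$b{\left(X,l \right)} = X^{2}$
$S{\left(y,O \right)} = y^{2}$ ($S{\left(y,O \right)} = \left(y + 0\right)^{2} = y^{2}$)
$F = -6$ ($F = 0 - 6 = -6$)
$- 46 \left(F \left(-1\right) + S{\left(-12,6 \right)}\right) = - 46 \left(\left(-6\right) \left(-1\right) + \left(-12\right)^{2}\right) = - 46 \left(6 + 144\right) = \left(-46\right) 150 = -6900$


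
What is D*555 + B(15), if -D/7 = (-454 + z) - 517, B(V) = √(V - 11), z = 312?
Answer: 2560217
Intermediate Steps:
B(V) = √(-11 + V)
D = 4613 (D = -7*((-454 + 312) - 517) = -7*(-142 - 517) = -7*(-659) = 4613)
D*555 + B(15) = 4613*555 + √(-11 + 15) = 2560215 + √4 = 2560215 + 2 = 2560217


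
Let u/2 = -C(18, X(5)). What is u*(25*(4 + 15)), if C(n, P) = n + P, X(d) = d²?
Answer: -40850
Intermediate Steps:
C(n, P) = P + n
u = -86 (u = 2*(-(5² + 18)) = 2*(-(25 + 18)) = 2*(-1*43) = 2*(-43) = -86)
u*(25*(4 + 15)) = -2150*(4 + 15) = -2150*19 = -86*475 = -40850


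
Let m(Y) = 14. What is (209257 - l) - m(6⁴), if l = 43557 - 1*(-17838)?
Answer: 147848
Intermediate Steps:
l = 61395 (l = 43557 + 17838 = 61395)
(209257 - l) - m(6⁴) = (209257 - 1*61395) - 1*14 = (209257 - 61395) - 14 = 147862 - 14 = 147848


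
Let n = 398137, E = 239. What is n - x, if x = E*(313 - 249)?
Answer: 382841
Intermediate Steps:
x = 15296 (x = 239*(313 - 249) = 239*64 = 15296)
n - x = 398137 - 1*15296 = 398137 - 15296 = 382841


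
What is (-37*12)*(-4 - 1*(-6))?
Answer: -888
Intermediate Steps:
(-37*12)*(-4 - 1*(-6)) = -444*(-4 + 6) = -444*2 = -888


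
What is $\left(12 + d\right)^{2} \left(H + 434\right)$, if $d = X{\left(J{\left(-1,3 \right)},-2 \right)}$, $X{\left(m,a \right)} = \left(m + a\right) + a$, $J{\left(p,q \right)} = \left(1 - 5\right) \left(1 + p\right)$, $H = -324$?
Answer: $7040$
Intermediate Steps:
$J{\left(p,q \right)} = -4 - 4 p$ ($J{\left(p,q \right)} = - 4 \left(1 + p\right) = -4 - 4 p$)
$X{\left(m,a \right)} = m + 2 a$ ($X{\left(m,a \right)} = \left(a + m\right) + a = m + 2 a$)
$d = -4$ ($d = \left(-4 - -4\right) + 2 \left(-2\right) = \left(-4 + 4\right) - 4 = 0 - 4 = -4$)
$\left(12 + d\right)^{2} \left(H + 434\right) = \left(12 - 4\right)^{2} \left(-324 + 434\right) = 8^{2} \cdot 110 = 64 \cdot 110 = 7040$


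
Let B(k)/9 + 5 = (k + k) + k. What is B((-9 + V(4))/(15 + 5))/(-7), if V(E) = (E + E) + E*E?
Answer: 99/28 ≈ 3.5357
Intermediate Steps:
V(E) = E² + 2*E (V(E) = 2*E + E² = E² + 2*E)
B(k) = -45 + 27*k (B(k) = -45 + 9*((k + k) + k) = -45 + 9*(2*k + k) = -45 + 9*(3*k) = -45 + 27*k)
B((-9 + V(4))/(15 + 5))/(-7) = (-45 + 27*((-9 + 4*(2 + 4))/(15 + 5)))/(-7) = -(-45 + 27*((-9 + 4*6)/20))/7 = -(-45 + 27*((-9 + 24)*(1/20)))/7 = -(-45 + 27*(15*(1/20)))/7 = -(-45 + 27*(¾))/7 = -(-45 + 81/4)/7 = -⅐*(-99/4) = 99/28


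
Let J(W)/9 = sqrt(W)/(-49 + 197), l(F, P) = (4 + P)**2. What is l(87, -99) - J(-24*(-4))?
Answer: 9025 - 9*sqrt(6)/37 ≈ 9024.4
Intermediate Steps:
J(W) = 9*sqrt(W)/148 (J(W) = 9*(sqrt(W)/(-49 + 197)) = 9*(sqrt(W)/148) = 9*sqrt(W)/148)
l(87, -99) - J(-24*(-4)) = (4 - 99)**2 - 9*sqrt(-24*(-4))/148 = (-95)**2 - 9*sqrt(96)/148 = 9025 - 9*4*sqrt(6)/148 = 9025 - 9*sqrt(6)/37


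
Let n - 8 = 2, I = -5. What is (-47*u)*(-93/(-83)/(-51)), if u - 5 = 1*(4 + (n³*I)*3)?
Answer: -21841887/1411 ≈ -15480.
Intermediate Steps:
n = 10 (n = 8 + 2 = 10)
u = -14991 (u = 5 + 1*(4 + (10³*(-5))*3) = 5 + 1*(4 + (1000*(-5))*3) = 5 + 1*(4 - 5000*3) = 5 + 1*(4 - 15000) = 5 + 1*(-14996) = 5 - 14996 = -14991)
(-47*u)*(-93/(-83)/(-51)) = (-47*(-14991))*(-93/(-83)/(-51)) = 704577*(-93*(-1/83)*(-1/51)) = 704577*((93/83)*(-1/51)) = 704577*(-31/1411) = -21841887/1411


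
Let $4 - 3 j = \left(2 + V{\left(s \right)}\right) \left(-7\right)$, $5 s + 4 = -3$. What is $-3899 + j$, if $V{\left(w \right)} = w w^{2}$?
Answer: $- \frac{1462276}{375} \approx -3899.4$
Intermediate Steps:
$s = - \frac{7}{5}$ ($s = - \frac{4}{5} + \frac{1}{5} \left(-3\right) = - \frac{4}{5} - \frac{3}{5} = - \frac{7}{5} \approx -1.4$)
$V{\left(w \right)} = w^{3}$
$j = - \frac{151}{375}$ ($j = \frac{4}{3} - \frac{\left(2 + \left(- \frac{7}{5}\right)^{3}\right) \left(-7\right)}{3} = \frac{4}{3} - \frac{\left(2 - \frac{343}{125}\right) \left(-7\right)}{3} = \frac{4}{3} - \frac{\left(- \frac{93}{125}\right) \left(-7\right)}{3} = \frac{4}{3} - \frac{217}{125} = - \frac{151}{375} \approx -0.40267$)
$-3899 + j = -3899 - \frac{151}{375} = - \frac{1462276}{375}$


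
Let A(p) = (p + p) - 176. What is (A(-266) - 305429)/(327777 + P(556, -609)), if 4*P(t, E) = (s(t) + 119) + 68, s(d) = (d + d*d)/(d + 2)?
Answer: -341648892/366006151 ≈ -0.93345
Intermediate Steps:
s(d) = (d + d**2)/(2 + d)
P(t, E) = 187/4 + t*(1 + t)/(4*(2 + t)) (P(t, E) = ((t*(1 + t)/(2 + t) + 119) + 68)/4 = ((119 + t*(1 + t)/(2 + t)) + 68)/4 = (187 + t*(1 + t)/(2 + t))/4 = 187/4 + t*(1 + t)/(4*(2 + t)))
A(p) = -176 + 2*p (A(p) = 2*p - 176 = -176 + 2*p)
(A(-266) - 305429)/(327777 + P(556, -609)) = ((-176 + 2*(-266)) - 305429)/(327777 + (374 + 556**2 + 188*556)/(4*(2 + 556))) = ((-176 - 532) - 305429)/(327777 + (1/4)*(374 + 309136 + 104528)/558) = (-708 - 305429)/(327777 + (1/4)*(1/558)*414038) = -306137/(327777 + 207019/1116) = -306137/366006151/1116 = -306137*1116/366006151 = -341648892/366006151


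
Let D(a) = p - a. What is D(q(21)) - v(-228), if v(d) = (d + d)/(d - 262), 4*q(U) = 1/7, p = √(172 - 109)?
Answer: -947/980 + 3*√7 ≈ 6.9709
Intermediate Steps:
p = 3*√7 (p = √63 = 3*√7 ≈ 7.9373)
q(U) = 1/28 (q(U) = (¼)/7 = (¼)*(⅐) = 1/28)
v(d) = 2*d/(-262 + d) (v(d) = (2*d)/(-262 + d) = 2*d/(-262 + d))
D(a) = -a + 3*√7 (D(a) = 3*√7 - a = -a + 3*√7)
D(q(21)) - v(-228) = (-1*1/28 + 3*√7) - 2*(-228)/(-262 - 228) = (-1/28 + 3*√7) - 2*(-228)/(-490) = (-1/28 + 3*√7) - 2*(-228)*(-1)/490 = (-1/28 + 3*√7) - 1*228/245 = (-1/28 + 3*√7) - 228/245 = -947/980 + 3*√7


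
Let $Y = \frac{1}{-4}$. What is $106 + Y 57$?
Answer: $\frac{367}{4} \approx 91.75$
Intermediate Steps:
$Y = - \frac{1}{4} \approx -0.25$
$106 + Y 57 = 106 - \frac{57}{4} = \frac{367}{4}$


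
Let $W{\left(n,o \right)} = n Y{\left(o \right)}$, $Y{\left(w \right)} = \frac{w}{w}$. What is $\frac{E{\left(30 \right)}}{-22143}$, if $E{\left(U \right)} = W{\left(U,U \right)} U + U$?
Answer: $- \frac{310}{7381} \approx -0.042$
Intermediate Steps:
$Y{\left(w \right)} = 1$
$W{\left(n,o \right)} = n$ ($W{\left(n,o \right)} = n 1 = n$)
$E{\left(U \right)} = U + U^{2}$ ($E{\left(U \right)} = U U + U = U^{2} + U = U + U^{2}$)
$\frac{E{\left(30 \right)}}{-22143} = \frac{30 \left(1 + 30\right)}{-22143} = 30 \cdot 31 \left(- \frac{1}{22143}\right) = 930 \left(- \frac{1}{22143}\right) = - \frac{310}{7381}$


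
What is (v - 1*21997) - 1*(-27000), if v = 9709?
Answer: 14712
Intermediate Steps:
(v - 1*21997) - 1*(-27000) = (9709 - 1*21997) - 1*(-27000) = (9709 - 21997) + 27000 = -12288 + 27000 = 14712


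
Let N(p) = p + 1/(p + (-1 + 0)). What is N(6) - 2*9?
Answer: -59/5 ≈ -11.800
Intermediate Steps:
N(p) = p + 1/(-1 + p) (N(p) = p + 1/(p - 1) = p + 1/(-1 + p))
N(6) - 2*9 = (1 + 6² - 1*6)/(-1 + 6) - 2*9 = (1 + 36 - 6)/5 - 18 = (⅕)*31 - 18 = 31/5 - 18 = -59/5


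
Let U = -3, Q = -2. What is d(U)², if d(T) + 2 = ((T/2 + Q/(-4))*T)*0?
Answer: 4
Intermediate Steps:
d(T) = -2 (d(T) = -2 + ((T/2 - 2/(-4))*T)*0 = -2 + ((T*(½) - 2*(-¼))*T)*0 = -2 + ((T/2 + ½)*T)*0 = -2 + ((½ + T/2)*T)*0 = -2 + (T*(½ + T/2))*0 = -2 + 0 = -2)
d(U)² = (-2)² = 4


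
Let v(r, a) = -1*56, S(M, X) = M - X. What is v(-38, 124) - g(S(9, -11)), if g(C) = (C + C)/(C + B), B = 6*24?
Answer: -2306/41 ≈ -56.244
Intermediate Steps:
B = 144
g(C) = 2*C/(144 + C) (g(C) = (C + C)/(C + 144) = (2*C)/(144 + C) = 2*C/(144 + C))
v(r, a) = -56
v(-38, 124) - g(S(9, -11)) = -56 - 2*(9 - 1*(-11))/(144 + (9 - 1*(-11))) = -56 - 2*(9 + 11)/(144 + (9 + 11)) = -56 - 2*20/(144 + 20) = -56 - 2*20/164 = -56 - 1*10/41 = -56 - 10/41 = -2306/41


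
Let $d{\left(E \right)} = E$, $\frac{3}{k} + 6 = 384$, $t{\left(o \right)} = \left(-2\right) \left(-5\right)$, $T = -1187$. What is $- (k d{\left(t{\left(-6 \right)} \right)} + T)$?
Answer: $\frac{74776}{63} \approx 1186.9$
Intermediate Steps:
$t{\left(o \right)} = 10$
$k = \frac{1}{126}$ ($k = \frac{3}{-6 + 384} = \frac{3}{378} = 3 \cdot \frac{1}{378} = \frac{1}{126} \approx 0.0079365$)
$- (k d{\left(t{\left(-6 \right)} \right)} + T) = - (\frac{1}{126} \cdot 10 - 1187) = - (\frac{5}{63} - 1187) = \left(-1\right) \left(- \frac{74776}{63}\right) = \frac{74776}{63}$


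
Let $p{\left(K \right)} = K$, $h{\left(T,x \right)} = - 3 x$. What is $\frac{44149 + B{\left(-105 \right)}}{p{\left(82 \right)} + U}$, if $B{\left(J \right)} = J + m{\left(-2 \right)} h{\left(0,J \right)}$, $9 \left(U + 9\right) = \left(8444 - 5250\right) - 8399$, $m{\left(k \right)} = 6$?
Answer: $- \frac{68901}{758} \approx -90.898$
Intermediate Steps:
$U = - \frac{1762}{3}$ ($U = -9 + \frac{\left(8444 - 5250\right) - 8399}{9} = -9 + \frac{3194 - 8399}{9} = -9 + \frac{1}{9} \left(-5205\right) = -9 - \frac{1735}{3} = - \frac{1762}{3} \approx -587.33$)
$B{\left(J \right)} = - 17 J$ ($B{\left(J \right)} = J + 6 \left(- 3 J\right) = J - 18 J = - 17 J$)
$\frac{44149 + B{\left(-105 \right)}}{p{\left(82 \right)} + U} = \frac{44149 - -1785}{82 - \frac{1762}{3}} = \frac{44149 + 1785}{- \frac{1516}{3}} = 45934 \left(- \frac{3}{1516}\right) = - \frac{68901}{758}$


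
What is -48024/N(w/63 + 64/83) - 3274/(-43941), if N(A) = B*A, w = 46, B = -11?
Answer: 5517318300818/1897152675 ≈ 2908.2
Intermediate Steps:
N(A) = -11*A
-48024/N(w/63 + 64/83) - 3274/(-43941) = -48024*(-1/(11*(46/63 + 64/83))) - 3274/(-43941) = -48024*(-1/(11*(46*(1/63) + 64*(1/83)))) - 3274*(-1/43941) = -48024*(-1/(11*(46/63 + 64/83))) + 3274/43941 = -48024/((-11*7850/5229)) + 3274/43941 = -48024/(-86350/5229) + 3274/43941 = -48024*(-5229/86350) + 3274/43941 = 125558748/43175 + 3274/43941 = 5517318300818/1897152675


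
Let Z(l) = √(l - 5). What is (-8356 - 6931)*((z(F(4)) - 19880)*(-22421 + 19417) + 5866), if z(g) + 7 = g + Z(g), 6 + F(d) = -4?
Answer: -913802652298 + 45922148*I*√15 ≈ -9.138e+11 + 1.7786e+8*I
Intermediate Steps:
F(d) = -10 (F(d) = -6 - 4 = -10)
Z(l) = √(-5 + l)
z(g) = -7 + g + √(-5 + g) (z(g) = -7 + (g + √(-5 + g)) = -7 + g + √(-5 + g))
(-8356 - 6931)*((z(F(4)) - 19880)*(-22421 + 19417) + 5866) = (-8356 - 6931)*(((-7 - 10 + √(-5 - 10)) - 19880)*(-22421 + 19417) + 5866) = -15287*(((-7 - 10 + √(-15)) - 19880)*(-3004) + 5866) = -15287*(((-7 - 10 + I*√15) - 19880)*(-3004) + 5866) = -15287*(((-17 + I*√15) - 19880)*(-3004) + 5866) = -15287*((-19897 + I*√15)*(-3004) + 5866) = -15287*((59770588 - 3004*I*√15) + 5866) = -15287*(59776454 - 3004*I*√15) = -913802652298 + 45922148*I*√15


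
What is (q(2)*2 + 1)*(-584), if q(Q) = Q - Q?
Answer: -584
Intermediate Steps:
q(Q) = 0
(q(2)*2 + 1)*(-584) = (0*2 + 1)*(-584) = (0 + 1)*(-584) = 1*(-584) = -584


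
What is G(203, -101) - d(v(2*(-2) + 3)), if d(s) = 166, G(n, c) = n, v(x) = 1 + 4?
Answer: 37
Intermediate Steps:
v(x) = 5
G(203, -101) - d(v(2*(-2) + 3)) = 203 - 1*166 = 203 - 166 = 37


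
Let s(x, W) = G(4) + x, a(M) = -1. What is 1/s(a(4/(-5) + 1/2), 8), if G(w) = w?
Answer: ⅓ ≈ 0.33333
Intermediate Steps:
s(x, W) = 4 + x
1/s(a(4/(-5) + 1/2), 8) = 1/(4 - 1) = 1/3 = ⅓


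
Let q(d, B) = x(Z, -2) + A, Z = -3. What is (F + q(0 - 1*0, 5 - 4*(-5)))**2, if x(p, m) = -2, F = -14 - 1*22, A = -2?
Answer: 1600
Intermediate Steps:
F = -36 (F = -14 - 22 = -36)
q(d, B) = -4 (q(d, B) = -2 - 2 = -4)
(F + q(0 - 1*0, 5 - 4*(-5)))**2 = (-36 - 4)**2 = (-40)**2 = 1600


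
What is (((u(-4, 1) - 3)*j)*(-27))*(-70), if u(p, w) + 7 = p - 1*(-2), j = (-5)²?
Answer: -567000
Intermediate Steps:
j = 25
u(p, w) = -5 + p (u(p, w) = -7 + (p - 1*(-2)) = -7 + (p + 2) = -7 + (2 + p) = -5 + p)
(((u(-4, 1) - 3)*j)*(-27))*(-70) = ((((-5 - 4) - 3)*25)*(-27))*(-70) = (((-9 - 3)*25)*(-27))*(-70) = (-12*25*(-27))*(-70) = -300*(-27)*(-70) = 8100*(-70) = -567000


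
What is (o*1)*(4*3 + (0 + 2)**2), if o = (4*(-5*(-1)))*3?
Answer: 960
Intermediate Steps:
o = 60 (o = (4*5)*3 = 20*3 = 60)
(o*1)*(4*3 + (0 + 2)**2) = (60*1)*(4*3 + (0 + 2)**2) = 60*(12 + 2**2) = 60*(12 + 4) = 60*16 = 960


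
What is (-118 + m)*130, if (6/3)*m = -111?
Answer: -22555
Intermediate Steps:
m = -111/2 (m = (½)*(-111) = -111/2 ≈ -55.500)
(-118 + m)*130 = (-118 - 111/2)*130 = -347/2*130 = -22555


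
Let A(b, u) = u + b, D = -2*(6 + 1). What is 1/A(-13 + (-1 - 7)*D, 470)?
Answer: 1/569 ≈ 0.0017575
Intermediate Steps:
D = -14 (D = -2*7 = -14)
A(b, u) = b + u
1/A(-13 + (-1 - 7)*D, 470) = 1/((-13 + (-1 - 7)*(-14)) + 470) = 1/((-13 - 8*(-14)) + 470) = 1/((-13 + 112) + 470) = 1/(99 + 470) = 1/569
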